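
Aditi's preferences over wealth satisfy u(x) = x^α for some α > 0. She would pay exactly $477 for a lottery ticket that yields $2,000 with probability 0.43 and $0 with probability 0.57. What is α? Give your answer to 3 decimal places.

EU(lottery) = 0.43·2000^α + 0.57·0 = 0.43·2000^α.
Indifference: 477^α = 0.43·2000^α, so (477/2000)^α = 0.43.
Taking logs: α·ln(477/2000) = ln(0.43), so α = -0.843970 / -1.433386 ≈ 0.589.

α ≈ 0.589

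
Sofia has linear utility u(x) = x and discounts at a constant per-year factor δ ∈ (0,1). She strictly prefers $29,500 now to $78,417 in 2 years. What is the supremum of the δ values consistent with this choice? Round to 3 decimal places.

δ < 0.613

The preference means 29500 > δ^2·78417.
So δ^2 < 29500/78417 = 0.37619; taking the square root of both positive sides preserves the inequality.
δ < 0.37619^(1/2) = 0.613.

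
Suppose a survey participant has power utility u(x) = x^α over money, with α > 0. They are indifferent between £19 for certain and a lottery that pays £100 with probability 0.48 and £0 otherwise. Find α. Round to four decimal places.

α ≈ 0.4420

The lottery's expected utility is 0.48·u(100) + 0.52·u(0) = 0.48·100^α (since u(0) = 0 for α > 0).
Setting u(19) equal to that: 19^α = 0.48·100^α ⇒ (19/100)^α = 0.48.
Taking logs: α·ln(19/100) = ln(0.48), so α = -0.7339692 / -1.6607312 ≈ 0.4420.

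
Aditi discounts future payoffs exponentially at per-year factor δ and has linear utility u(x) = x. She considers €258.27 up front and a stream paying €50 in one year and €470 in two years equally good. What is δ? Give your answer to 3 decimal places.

Present value of the stream is 50·δ + 470·δ². Indifference gives 50δ + 470δ² = 258.27.
Rearranged: 470δ² + 50δ − 258.27 = 0.
δ = (−50 + √(50² + 4·470·258.27)) / (2·470) = (−50 + √488047.60) / 940 ≈ 0.690.

δ ≈ 0.690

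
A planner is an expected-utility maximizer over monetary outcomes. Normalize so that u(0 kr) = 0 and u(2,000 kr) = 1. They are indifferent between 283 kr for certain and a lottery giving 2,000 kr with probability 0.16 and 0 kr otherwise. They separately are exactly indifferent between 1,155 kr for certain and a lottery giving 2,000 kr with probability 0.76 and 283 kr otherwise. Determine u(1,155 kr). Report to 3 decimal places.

0.798

First, u(283 kr) = 0.16·u(2,000 kr) + 0.84·u(0 kr) = 0.16.
The second indifference gives u(1,155 kr) = 0.76·u(2,000 kr) + 0.24·u(283 kr) = 0.76·1.00 + 0.24·0.16 = 0.7984.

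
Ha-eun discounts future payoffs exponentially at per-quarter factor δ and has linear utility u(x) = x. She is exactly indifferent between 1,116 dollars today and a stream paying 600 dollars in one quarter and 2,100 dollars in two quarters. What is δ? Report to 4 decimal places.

δ ≈ 0.6000

Present value of the stream is 600·δ + 2100·δ². Indifference gives 600δ + 2100δ² = 1116.
That is, 2100δ² + 600δ − 1116 = 0, a quadratic in δ.
By the quadratic formula (taking the positive root), δ = (−600 + √9734400.00) / 4200 ≈ 0.6000.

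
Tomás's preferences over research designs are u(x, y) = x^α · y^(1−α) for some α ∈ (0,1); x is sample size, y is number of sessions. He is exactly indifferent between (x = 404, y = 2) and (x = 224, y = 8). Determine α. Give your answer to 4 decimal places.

Indifference: 404^α · 2^(1−α) = 224^α · 8^(1−α).
Rearrange to (404/224)^α = (8/2)^(1−α) and take logs: α·0.5897688 = (1−α)·1.3862944.
So α/(1−α) = (1.3862944)/(0.5897688) = 2.3505726, and α = 2.3505726/3.3505726 ≈ 0.7015.

α ≈ 0.7015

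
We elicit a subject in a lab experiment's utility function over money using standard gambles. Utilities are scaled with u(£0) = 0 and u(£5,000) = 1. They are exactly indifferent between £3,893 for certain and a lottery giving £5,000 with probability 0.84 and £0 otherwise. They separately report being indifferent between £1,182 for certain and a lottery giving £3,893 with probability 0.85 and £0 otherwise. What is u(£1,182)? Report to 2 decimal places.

First, u(£3,893) = 0.84·u(£5,000) + 0.16·u(£0) = 0.84.
The second indifference gives u(£1,182) = 0.85·u(£3,893) + 0.15·u(£0) = 0.85·0.84 + 0.15·0.00 = 0.7140.

0.71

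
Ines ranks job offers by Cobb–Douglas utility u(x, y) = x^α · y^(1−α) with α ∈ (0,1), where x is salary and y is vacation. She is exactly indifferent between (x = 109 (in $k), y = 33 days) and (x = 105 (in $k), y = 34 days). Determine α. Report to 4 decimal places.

α ≈ 0.4440

Set the two utilities equal: 109^α·33^(1−α) = 105^α·34^(1−α).
Taking logs: α·ln 109 + (1−α)·ln 33 = α·ln 105 + (1−α)·ln 34, i.e. α·0.0373875 = (1−α)·0.0298530.
Thus α·(0.0672405) = 0.0298530, so α = 0.0298530/0.0672405 ≈ 0.4440.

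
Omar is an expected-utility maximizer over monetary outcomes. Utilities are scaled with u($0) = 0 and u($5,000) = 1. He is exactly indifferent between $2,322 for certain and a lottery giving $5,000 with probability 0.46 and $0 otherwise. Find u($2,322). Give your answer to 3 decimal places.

u($2,322) equals the lottery's expected utility: 0.46·1 + 0.54·0 = 0.46.

0.460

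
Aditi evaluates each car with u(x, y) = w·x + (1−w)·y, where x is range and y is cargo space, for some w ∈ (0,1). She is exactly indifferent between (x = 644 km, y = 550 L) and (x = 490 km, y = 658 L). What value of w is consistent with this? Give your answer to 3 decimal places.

w = 0.412

u(644,550) = u(490,658) means w·644 + (1−w)·550 = w·490 + (1−w)·658.
w·(644−490) = (1−w)·(658−550), i.e. w·154 = (1−w)·108.
The marginal rate of substitution is 108/154, so w = 108/(154+108) = 0.412.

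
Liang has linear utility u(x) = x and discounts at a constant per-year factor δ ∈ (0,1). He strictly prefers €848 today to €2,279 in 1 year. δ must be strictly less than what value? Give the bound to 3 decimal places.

δ < 0.372

Under u(x) = x this choice says 848 > δ·2279.
Dividing through by 2279 gives δ < 0.37209.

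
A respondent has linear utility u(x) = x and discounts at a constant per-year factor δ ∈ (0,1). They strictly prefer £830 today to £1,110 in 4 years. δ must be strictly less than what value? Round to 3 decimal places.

Under u(x) = x this choice says 830 > δ^4·1110.
Dividing by 1110: δ^4 < 0.74775. Both sides are positive, so the 4th root keeps the direction.
δ < (830/1110)^(1/4) ≈ 0.930.

δ < 0.930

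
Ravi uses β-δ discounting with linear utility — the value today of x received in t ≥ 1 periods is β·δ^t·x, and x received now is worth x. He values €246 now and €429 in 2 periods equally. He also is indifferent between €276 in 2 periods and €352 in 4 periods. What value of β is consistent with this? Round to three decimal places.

Both payoffs in the second observation are in the future, so β drops out: δ^2·276 = δ^4·352 ⇒ δ^2 = 276/352 = 0.78409, so δ = 0.88549.
The first indifference: 246 = β·δ^2·429, so β = 246/(δ^2·429) = 246/(0.78409·429) ≈ 0.731.

β ≈ 0.731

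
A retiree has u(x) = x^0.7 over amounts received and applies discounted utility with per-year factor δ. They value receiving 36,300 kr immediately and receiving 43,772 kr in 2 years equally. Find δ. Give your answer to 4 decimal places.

The payoff in 2 years is discounted by δ^2, so u(36300) = δ^2·u(43772) and δ^2 = u(36300)/u(43772).
With u(x) = x^0.7: δ^2 = 36300^0.7/43772^0.7 = (36300/43772)^0.7 = 0.87720.
Hence δ = (0.87720)^(1/2) = 0.936588.

δ ≈ 0.9366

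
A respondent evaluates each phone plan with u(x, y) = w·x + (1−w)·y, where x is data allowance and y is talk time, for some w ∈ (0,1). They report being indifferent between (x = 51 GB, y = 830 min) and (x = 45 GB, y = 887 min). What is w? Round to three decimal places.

w = 0.905

Indifference: w·51 + (1−w)·830 = w·45 + (1−w)·887.
Collecting terms: w·6 = (1−w)·57.
Hence w = 57/(6+57) = 57/63 = 0.905.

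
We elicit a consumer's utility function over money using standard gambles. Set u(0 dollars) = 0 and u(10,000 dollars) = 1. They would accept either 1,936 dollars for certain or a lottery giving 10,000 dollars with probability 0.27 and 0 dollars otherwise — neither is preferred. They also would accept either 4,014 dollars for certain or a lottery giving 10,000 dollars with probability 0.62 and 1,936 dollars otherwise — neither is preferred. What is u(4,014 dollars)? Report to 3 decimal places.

0.723

The first gamble pins u(1,936 dollars): it must equal 0.27·1 + 0.73·0 = 0.27.
Then u(4,014 dollars) = 0.62·u(10,000 dollars) + 0.38·u(1,936 dollars) = 0.62·1.00 + 0.38·0.27 = 0.7226.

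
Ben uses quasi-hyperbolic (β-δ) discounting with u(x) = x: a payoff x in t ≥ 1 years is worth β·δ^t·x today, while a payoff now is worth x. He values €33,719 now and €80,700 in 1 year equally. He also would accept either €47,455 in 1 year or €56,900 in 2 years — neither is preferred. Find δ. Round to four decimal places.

δ ≈ 0.8340

From the later pair, β·δ^1·47455 = β·δ^2·56900; dividing through, δ = 47455/56900 = 0.83401.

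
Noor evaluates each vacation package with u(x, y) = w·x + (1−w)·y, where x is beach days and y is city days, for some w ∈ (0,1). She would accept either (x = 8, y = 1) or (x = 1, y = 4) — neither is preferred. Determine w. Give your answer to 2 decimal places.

w = 0.30

u(8,1) = u(1,4) means w·8 + (1−w)·1 = w·1 + (1−w)·4.
Collecting terms: w·7 = (1−w)·3.
The marginal rate of substitution is 3/7, so w = 3/(7+3) = 0.30.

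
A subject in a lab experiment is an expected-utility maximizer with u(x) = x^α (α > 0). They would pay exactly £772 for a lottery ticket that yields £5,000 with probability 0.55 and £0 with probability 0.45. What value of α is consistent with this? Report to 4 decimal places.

α ≈ 0.3200

Since u(0) = 0, the lottery's EU is 0.55·5000^α.
Indifference: 772^α = 0.55·5000^α, so (772/5000)^α = 0.55.
α = ln(0.55) / ln(772/5000) = -0.5978370/-1.8682086 ≈ 0.3200.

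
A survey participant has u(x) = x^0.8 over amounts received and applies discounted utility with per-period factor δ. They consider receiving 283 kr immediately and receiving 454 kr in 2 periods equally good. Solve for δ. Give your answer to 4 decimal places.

δ ≈ 0.8277

The payoff in 2 periods is discounted by δ^2, so u(283) = δ^2·u(454) and δ^2 = u(283)/u(454).
Since u(x) = x^0.8, δ^2 = (283/454)^0.8 = 0.62335^0.8 = 0.68515.
Hence δ = (0.68515)^(1/2) = 0.827737.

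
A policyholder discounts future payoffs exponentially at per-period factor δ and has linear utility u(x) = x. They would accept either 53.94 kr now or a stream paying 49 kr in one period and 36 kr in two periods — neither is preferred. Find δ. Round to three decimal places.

δ ≈ 0.720

Equating present values: 53.94 = 49δ + 36δ².
That is, 36δ² + 49δ − 53.94 = 0, a quadratic in δ.
δ = (−49 + √(49² + 4·36·53.94)) / (2·36) = (−49 + √10168.36) / 72 ≈ 0.720.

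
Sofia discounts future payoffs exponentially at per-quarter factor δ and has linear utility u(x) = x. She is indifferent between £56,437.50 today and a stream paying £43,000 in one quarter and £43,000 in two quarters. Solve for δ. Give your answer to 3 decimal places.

Equating present values: 56437.50 = 43000δ + 43000δ².
So 43000δ² + 43000δ − 56437.50 = 0.
By the quadratic formula (taking the positive root), δ = (−43000 + √11556250000.00) / 86000 ≈ 0.750.

δ ≈ 0.750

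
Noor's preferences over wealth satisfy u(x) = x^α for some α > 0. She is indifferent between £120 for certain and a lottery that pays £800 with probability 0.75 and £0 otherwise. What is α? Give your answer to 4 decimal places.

α ≈ 0.1516

EU(lottery) = 0.75·800^α + 0.25·0 = 0.75·800^α.
Equating: 120^α = 0.75·800^α, i.e. 0.1500^α = 0.75.
Take logs: α = ln 0.75 / ln(120/800) ≈ 0.151641.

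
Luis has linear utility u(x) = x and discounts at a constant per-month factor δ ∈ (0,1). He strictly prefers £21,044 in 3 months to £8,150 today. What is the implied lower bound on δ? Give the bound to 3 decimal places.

δ > 0.729

The preference means 8150 < δ^3·21044.
Hence δ^3 > 8150/21044 = 0.38728, and x ↦ x^(1/3) is increasing on (0,∞).
δ > 0.38728^(1/3) = 0.729.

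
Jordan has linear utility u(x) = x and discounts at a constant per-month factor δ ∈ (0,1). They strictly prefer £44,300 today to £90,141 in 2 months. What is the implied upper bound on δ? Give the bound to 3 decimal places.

δ < 0.701

The preference means 44300 > δ^2·90141.
So δ^2 < 44300/90141 = 0.49145; taking the square root of both positive sides preserves the inequality.
δ < (44300/90141)^(1/2) ≈ 0.701.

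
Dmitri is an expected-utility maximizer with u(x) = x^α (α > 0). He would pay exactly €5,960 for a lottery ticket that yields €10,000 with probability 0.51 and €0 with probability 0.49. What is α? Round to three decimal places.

The lottery's expected utility is 0.51·u(10000) + 0.49·u(0) = 0.51·10000^α (since u(0) = 0 for α > 0).
Equating: 5960^α = 0.51·10000^α, i.e. 0.5960^α = 0.51.
Take logs: α = ln 0.51 / ln(5960/10000) ≈ 1.30111.

α ≈ 1.301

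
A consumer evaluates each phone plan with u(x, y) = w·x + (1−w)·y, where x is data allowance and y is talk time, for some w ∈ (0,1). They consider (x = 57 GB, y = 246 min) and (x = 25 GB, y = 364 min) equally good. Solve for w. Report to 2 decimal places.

Indifference: w·57 + (1−w)·246 = w·25 + (1−w)·364.
w·(57−25) = (1−w)·(364−246), i.e. w·32 = (1−w)·118.
So w/(1−w) = 118/32 = 3.6875, giving w = 118/(32+118) = 0.79.

w = 0.79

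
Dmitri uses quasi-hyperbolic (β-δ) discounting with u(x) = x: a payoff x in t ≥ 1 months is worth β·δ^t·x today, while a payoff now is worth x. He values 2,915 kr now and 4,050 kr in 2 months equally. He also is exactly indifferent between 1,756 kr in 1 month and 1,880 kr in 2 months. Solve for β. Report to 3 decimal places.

β ≈ 0.825

From the later pair, β·δ^1·1756 = β·δ^2·1880; dividing through, δ = 1756/1880 = 0.93404.
The first indifference: 2915 = β·δ^2·4050, so β = 2915/(δ^2·4050) = 2915/(0.87244·4050) ≈ 0.825.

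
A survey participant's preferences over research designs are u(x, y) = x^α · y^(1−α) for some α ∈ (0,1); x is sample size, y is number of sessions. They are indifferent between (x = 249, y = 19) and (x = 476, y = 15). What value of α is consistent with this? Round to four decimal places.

Indifference: 249^α · 19^(1−α) = 476^α · 15^(1−α).
Taking logs: α·ln 249 + (1−α)·ln 19 = α·ln 476 + (1−α)·ln 15, i.e. α·-0.6479650 = (1−α)·-0.2363888.
With A = -0.6479650 and B = -0.2363888: α·A = (1−α)·B, so α = B/(A+B) = -0.2363888/-0.8843538 ≈ 0.2673.

α ≈ 0.2673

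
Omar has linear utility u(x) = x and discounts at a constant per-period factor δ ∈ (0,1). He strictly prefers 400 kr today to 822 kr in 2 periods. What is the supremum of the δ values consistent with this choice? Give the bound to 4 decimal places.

Comparing present values: 400 > δ^2·822.
Dividing by 822: δ^2 < 0.48662. Both sides are positive, so the square root keeps the direction.
δ < 0.48662^(1/2) = 0.6976.

δ < 0.6976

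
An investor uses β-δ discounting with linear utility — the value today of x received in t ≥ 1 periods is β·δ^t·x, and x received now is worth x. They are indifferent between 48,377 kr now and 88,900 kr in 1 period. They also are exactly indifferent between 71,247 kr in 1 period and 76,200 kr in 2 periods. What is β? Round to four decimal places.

β ≈ 0.5820

Both payoffs in the second observation are in the future, so β drops out: δ^1·71247 = δ^2·76200 ⇒ δ = 71247/76200 = 0.93500.
Substituting δ into 48377 = β·δ·88900: β = 48377/(83121.500) ≈ 0.5820.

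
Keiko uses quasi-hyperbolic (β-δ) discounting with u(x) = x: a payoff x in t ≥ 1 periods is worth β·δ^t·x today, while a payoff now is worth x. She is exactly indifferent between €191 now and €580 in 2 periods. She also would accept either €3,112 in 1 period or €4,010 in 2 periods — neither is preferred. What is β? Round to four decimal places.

From the later pair, β·δ^1·3112 = β·δ^2·4010; dividing through, δ = 3112/4010 = 0.77606.
The first indifference: 191 = β·δ^2·580, so β = 191/(δ^2·580) = 191/(0.60227·580) ≈ 0.5468.

β ≈ 0.5468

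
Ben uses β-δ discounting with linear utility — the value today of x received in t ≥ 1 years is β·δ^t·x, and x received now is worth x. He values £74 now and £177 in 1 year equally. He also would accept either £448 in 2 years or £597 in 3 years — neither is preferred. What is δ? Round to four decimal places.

The second indifference involves only future payoffs, so β cancels: β·δ^2·448 = β·δ^3·597, giving δ = 448/597 = 0.75042.

δ ≈ 0.7504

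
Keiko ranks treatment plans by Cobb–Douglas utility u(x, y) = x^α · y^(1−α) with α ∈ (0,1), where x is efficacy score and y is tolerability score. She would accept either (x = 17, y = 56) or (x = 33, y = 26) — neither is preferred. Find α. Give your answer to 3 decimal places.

α ≈ 0.536

The Cobb–Douglas utilities coincide, so 17^α·56^(1−α) = 33^α·26^(1−α).
(17/33)^α = (26/56)^(1−α); take logs: α·ln(17/33) = (1−α)·ln(26/56), i.e. α·-0.663294 = (1−α)·-0.767255.
So α/(1−α) = (-0.767255)/(-0.663294) = 1.156734, and α = 1.156734/2.156734 ≈ 0.536.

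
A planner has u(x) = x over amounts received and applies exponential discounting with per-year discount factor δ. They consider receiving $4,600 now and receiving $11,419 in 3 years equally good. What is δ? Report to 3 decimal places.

δ ≈ 0.739

Indifference means u(4600) = δ^3 · u(11419), so δ^3 = u(4600)/u(11419).
With u(x) = x: δ^3 = 4600/11419 = 0.40284.
Taking the cube root: δ = 0.40284^(1/3) ≈ 0.739.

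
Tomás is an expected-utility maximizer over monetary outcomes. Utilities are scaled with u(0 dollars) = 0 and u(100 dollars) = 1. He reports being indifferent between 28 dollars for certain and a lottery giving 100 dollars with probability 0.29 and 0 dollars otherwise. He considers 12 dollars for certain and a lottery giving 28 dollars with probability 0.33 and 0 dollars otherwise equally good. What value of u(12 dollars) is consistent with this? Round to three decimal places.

0.096

First, u(28 dollars) = 0.29·u(100 dollars) + 0.71·u(0 dollars) = 0.29.
Then u(12 dollars) = 0.33·u(28 dollars) + 0.67·u(0 dollars) = 0.33·0.29 + 0.67·0.00 = 0.0957.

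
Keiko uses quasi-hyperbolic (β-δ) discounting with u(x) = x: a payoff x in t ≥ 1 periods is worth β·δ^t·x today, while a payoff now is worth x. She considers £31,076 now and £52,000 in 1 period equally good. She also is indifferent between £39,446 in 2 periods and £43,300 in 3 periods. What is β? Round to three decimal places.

β ≈ 0.656

From the later pair, β·δ^2·39446 = β·δ^3·43300; dividing through, δ = 39446/43300 = 0.91099.
Now use the now-vs-future pair: 31076 = β·δ·52000 gives β = 31076/(0.91099·52000) ≈ 0.656.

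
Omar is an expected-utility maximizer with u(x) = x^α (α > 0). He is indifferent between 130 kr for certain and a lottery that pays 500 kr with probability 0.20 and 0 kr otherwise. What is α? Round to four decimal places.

α ≈ 1.1948

Since u(0) = 0, the lottery's EU is 0.20·500^α.
Indifference: 130^α = 0.20·500^α, so (130/500)^α = 0.20.
α = ln(0.20) / ln(130/500) = -1.6094379/-1.3470736 ≈ 1.1948.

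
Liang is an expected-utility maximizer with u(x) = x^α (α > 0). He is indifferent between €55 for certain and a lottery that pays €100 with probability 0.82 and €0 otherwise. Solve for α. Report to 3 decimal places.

α ≈ 0.332

The lottery's expected utility is 0.82·u(100) + 0.18·u(0) = 0.82·100^α (since u(0) = 0 for α > 0).
Equating: 55^α = 0.82·100^α, i.e. 0.5500^α = 0.82.
Taking logs: α·ln(55/100) = ln(0.82), so α = -0.198451 / -0.597837 ≈ 0.332.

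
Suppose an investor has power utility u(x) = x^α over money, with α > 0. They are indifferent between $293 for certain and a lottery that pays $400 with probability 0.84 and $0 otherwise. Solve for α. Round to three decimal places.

Since u(0) = 0, the lottery's EU is 0.84·400^α.
Indifference: 293^α = 0.84·400^α, so (293/400)^α = 0.84.
α = ln(0.84) / ln(293/400) = -0.174353/-0.311292 ≈ 0.560.

α ≈ 0.560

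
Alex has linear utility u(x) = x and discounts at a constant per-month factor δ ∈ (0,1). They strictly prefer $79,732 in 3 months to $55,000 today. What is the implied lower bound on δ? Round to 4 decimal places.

Comparing present values: 55000 < δ^3·79732.
Dividing by 79732: δ^3 > 0.68981. Both sides are positive, so the cube root keeps the direction.
δ > 0.68981^(1/3) = 0.8836.

δ > 0.8836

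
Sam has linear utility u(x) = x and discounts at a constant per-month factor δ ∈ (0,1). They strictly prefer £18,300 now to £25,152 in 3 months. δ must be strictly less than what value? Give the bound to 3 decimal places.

δ < 0.899

The preference means 18300 > δ^3·25152.
Hence δ^3 < 18300/25152 = 0.72758, and x ↦ x^(1/3) is increasing on (0,∞).
δ < 0.72758^(1/3) = 0.899.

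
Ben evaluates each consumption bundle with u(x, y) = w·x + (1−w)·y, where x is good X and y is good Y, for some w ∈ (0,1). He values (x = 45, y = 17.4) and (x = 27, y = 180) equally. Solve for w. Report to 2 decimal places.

u(45,17.4) = u(27,180) means w·45 + (1−w)·17.4 = w·27 + (1−w)·180.
w·(45−27) = (1−w)·(180−17.4), i.e. w·18 = (1−w)·162.6.
Hence w = 162.6/(18+162.6) = 162.6/180.6 = 0.90.

w = 0.90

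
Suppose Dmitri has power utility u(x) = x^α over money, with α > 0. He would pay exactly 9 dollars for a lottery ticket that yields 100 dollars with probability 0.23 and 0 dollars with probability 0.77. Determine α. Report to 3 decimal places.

EU(lottery) = 0.23·100^α + 0.77·0 = 0.23·100^α.
Equating: 9^α = 0.23·100^α, i.e. 0.0900^α = 0.23.
α = ln(0.23) / ln(9/100) = -1.469676/-2.407946 ≈ 0.610.

α ≈ 0.610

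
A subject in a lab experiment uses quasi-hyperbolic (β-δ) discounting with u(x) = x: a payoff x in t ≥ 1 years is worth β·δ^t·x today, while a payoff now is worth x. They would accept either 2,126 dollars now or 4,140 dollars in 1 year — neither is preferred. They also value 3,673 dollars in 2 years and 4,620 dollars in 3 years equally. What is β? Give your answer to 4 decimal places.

β ≈ 0.6459

From the later pair, β·δ^2·3673 = β·δ^3·4620; dividing through, δ = 3673/4620 = 0.79502.
Substituting δ into 2126 = β·δ·4140: β = 2126/(3291.390) ≈ 0.6459.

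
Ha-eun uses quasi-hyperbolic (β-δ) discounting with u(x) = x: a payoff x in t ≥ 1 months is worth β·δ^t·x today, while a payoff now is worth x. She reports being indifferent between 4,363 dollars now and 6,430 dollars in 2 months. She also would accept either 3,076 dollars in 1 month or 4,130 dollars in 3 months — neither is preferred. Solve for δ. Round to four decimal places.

δ ≈ 0.8630

Both payoffs in the second observation are in the future, so β drops out: δ^1·3076 = δ^3·4130 ⇒ δ^2 = 3076/4130 = 0.74479, so δ = 0.86301.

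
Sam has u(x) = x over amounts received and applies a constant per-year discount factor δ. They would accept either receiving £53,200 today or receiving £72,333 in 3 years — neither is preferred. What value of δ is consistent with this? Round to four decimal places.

Equating discounted utilities: u(53200) = δ^3·u(72333) ⇒ δ^3 = u(53200)/u(72333).
With u(x) = x: δ^3 = 53200/72333 = 0.73549.
Hence δ = (0.73549)^(1/3) = 0.902662.

δ ≈ 0.9027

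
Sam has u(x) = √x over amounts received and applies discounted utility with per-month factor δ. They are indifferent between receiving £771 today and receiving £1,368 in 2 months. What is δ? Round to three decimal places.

δ ≈ 0.866

The payoff in 2 months is discounted by δ^2, so u(771) = δ^2·u(1368) and δ^2 = u(771)/u(1368).
Since u(x) = √x, δ^2 = √(771/1368) = 0.75073.
So δ = 0.75073^(1/2) ≈ 0.866.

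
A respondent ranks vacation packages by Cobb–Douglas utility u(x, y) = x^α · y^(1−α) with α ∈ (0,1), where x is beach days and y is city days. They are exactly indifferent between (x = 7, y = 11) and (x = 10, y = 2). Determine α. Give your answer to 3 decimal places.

α ≈ 0.827

Set the two utilities equal: 7^α·11^(1−α) = 10^α·2^(1−α).
Taking logs: α·ln 7 + (1−α)·ln 11 = α·ln 10 + (1−α)·ln 2, i.e. α·-0.356675 = (1−α)·-1.704748.
So α/(1−α) = (-1.704748)/(-0.356675) = 4.779556, and α = 4.779556/5.779556 ≈ 0.827.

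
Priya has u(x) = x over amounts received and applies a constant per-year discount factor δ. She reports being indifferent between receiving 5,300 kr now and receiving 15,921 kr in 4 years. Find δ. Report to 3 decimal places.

δ ≈ 0.760

Indifference means u(5300) = δ^4 · u(15921), so δ^4 = u(5300)/u(15921).
With u(x) = x: δ^4 = 5300/15921 = 0.33289.
Taking the 4th root: δ = 0.33289^(1/4) ≈ 0.760.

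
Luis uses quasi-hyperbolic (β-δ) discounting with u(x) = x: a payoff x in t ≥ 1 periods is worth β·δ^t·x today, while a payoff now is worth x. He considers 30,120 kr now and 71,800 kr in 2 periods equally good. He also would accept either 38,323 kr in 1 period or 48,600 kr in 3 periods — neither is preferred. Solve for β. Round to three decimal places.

Both payoffs in the second observation are in the future, so β drops out: δ^1·38323 = δ^3·48600 ⇒ δ^2 = 38323/48600 = 0.78854, so δ = 0.88800.
The first indifference: 30120 = β·δ^2·71800, so β = 30120/(δ^2·71800) = 30120/(0.78854·71800) ≈ 0.532.

β ≈ 0.532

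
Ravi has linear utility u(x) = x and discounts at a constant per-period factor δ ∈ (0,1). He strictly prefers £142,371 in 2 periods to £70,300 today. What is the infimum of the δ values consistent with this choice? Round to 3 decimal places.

δ > 0.703

The preference means 70300 < δ^2·142371.
Dividing by 142371: δ^2 > 0.49378. Both sides are positive, so the square root keeps the direction.
δ > 0.49378^(1/2) = 0.703.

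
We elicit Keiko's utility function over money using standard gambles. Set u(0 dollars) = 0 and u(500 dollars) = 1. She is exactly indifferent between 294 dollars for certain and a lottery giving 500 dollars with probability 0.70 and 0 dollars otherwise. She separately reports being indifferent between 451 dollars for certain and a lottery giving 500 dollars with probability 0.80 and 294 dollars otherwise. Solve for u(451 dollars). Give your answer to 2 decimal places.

From the first indifference, u(294 dollars) = 0.70·u(500 dollars) + 0.30·u(0 dollars) = 0.70·1 + 0.30·0 = 0.70.
Then u(451 dollars) = 0.80·u(500 dollars) + 0.20·u(294 dollars) = 0.80·1.00 + 0.20·0.70 = 0.9400.

0.94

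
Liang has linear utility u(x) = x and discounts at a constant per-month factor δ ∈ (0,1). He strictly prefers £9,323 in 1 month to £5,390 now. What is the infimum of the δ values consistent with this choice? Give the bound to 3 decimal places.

Comparing present values: 5390 < δ·9323.
So δ > 5390/9323 = 0.57814.

δ > 0.578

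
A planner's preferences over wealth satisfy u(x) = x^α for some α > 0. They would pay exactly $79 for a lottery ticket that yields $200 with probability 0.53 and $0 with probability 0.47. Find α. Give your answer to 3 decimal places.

α ≈ 0.683

The lottery's expected utility is 0.53·u(200) + 0.47·u(0) = 0.53·200^α (since u(0) = 0 for α > 0).
Equating: 79^α = 0.53·200^α, i.e. 0.3950^α = 0.53.
Taking logs: α·ln(79/200) = ln(0.53), so α = -0.634878 / -0.928870 ≈ 0.683.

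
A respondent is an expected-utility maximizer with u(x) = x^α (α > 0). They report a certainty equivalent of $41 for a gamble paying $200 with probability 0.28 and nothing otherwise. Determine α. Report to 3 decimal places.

The lottery's expected utility is 0.28·u(200) + 0.72·u(0) = 0.28·200^α (since u(0) = 0 for α > 0).
Indifference: 41^α = 0.28·200^α, so (41/200)^α = 0.28.
Taking logs: α·ln(41/200) = ln(0.28), so α = -1.272966 / -1.584745 ≈ 0.803.

α ≈ 0.803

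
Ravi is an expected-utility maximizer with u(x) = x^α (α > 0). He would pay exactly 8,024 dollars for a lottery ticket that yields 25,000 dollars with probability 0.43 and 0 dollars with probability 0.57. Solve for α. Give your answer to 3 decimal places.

EU(lottery) = 0.43·25000^α + 0.57·0 = 0.43·25000^α.
Indifference: 8024^α = 0.43·25000^α, so (8024/25000)^α = 0.43.
Take logs: α = ln 0.43 / ln(8024/25000) ≈ 0.74264.

α ≈ 0.743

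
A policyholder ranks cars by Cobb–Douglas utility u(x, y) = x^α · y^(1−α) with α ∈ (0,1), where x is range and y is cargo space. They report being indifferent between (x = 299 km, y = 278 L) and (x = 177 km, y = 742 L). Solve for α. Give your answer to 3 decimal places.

The Cobb–Douglas utilities coincide, so 299^α·278^(1−α) = 177^α·742^(1−α).
Taking logs: α·ln 299 + (1−α)·ln 278 = α·ln 177 + (1−α)·ln 742, i.e. α·0.524294 = (1−α)·0.981728.
So α/(1−α) = (0.981728)/(0.524294) = 1.872476, and α = 1.872476/2.872476 ≈ 0.652.

α ≈ 0.652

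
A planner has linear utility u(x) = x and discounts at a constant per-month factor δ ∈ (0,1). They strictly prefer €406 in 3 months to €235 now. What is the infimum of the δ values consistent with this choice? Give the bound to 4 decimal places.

δ > 0.8334

Under u(x) = x this choice says 235 < δ^3·406.
Hence δ^3 > 235/406 = 0.57882, and x ↦ x^(1/3) is increasing on (0,∞).
δ > (235/406)^(1/3) ≈ 0.8334.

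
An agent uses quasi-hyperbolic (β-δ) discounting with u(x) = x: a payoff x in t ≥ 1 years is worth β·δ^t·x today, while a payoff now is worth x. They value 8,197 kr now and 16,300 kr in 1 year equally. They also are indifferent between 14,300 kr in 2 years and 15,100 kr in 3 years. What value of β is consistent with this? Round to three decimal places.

Both payoffs in the second observation are in the future, so β drops out: δ^2·14300 = δ^3·15100 ⇒ δ = 14300/15100 = 0.94702.
Substituting δ into 8197 = β·δ·16300: β = 8197/(15436.424) ≈ 0.531.

β ≈ 0.531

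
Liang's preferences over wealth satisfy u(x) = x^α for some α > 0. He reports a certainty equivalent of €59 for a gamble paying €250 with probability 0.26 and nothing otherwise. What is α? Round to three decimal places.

α ≈ 0.933

Since u(0) = 0, the lottery's EU is 0.26·250^α.
Indifference: 59^α = 0.26·250^α, so (59/250)^α = 0.26.
Taking logs: α·ln(59/250) = ln(0.26), so α = -1.347074 / -1.443923 ≈ 0.933.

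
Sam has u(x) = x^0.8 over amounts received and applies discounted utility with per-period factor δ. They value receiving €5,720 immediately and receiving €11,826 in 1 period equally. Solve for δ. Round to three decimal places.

δ ≈ 0.559

The payoff in 1 period is discounted by δ, so u(5720) = δ·u(11826) and δ = u(5720)/u(11826).
Since u(x) = x^0.8, δ = (5720/11826)^0.8 = 0.48368^0.8 = 0.55930.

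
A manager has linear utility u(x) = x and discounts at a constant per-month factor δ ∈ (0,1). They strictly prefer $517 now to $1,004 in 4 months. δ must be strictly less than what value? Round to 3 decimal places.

Under u(x) = x this choice says 517 > δ^4·1004.
So δ^4 < 517/1004 = 0.51494; taking the 4th root of both positive sides preserves the inequality.
δ < 0.51494^(1/4) = 0.847.

δ < 0.847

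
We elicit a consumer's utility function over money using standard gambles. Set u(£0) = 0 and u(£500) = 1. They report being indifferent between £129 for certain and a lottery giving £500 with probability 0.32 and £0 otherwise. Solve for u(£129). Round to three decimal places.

0.320

By the standard-gamble method, u(£129) is just the indifference probability on the best outcome: 0.32.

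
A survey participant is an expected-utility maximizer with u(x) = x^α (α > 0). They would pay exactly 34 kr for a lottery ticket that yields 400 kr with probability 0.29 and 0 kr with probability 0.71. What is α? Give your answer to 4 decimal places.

EU(lottery) = 0.29·400^α + 0.71·0 = 0.29·400^α.
Setting u(34) equal to that: 34^α = 0.29·400^α ⇒ (34/400)^α = 0.29.
α = ln(0.29) / ln(34/400) = -1.2378744/-2.4651040 ≈ 0.5022.

α ≈ 0.5022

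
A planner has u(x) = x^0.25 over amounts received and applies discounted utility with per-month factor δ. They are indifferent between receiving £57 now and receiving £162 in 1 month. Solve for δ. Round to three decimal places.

δ ≈ 0.770

Indifference means u(57) = δ · u(162), so δ = u(57)/u(162).
With u(x) = x^0.25: δ = 57^0.25/162^0.25 = (57/162)^0.25 = 0.77018.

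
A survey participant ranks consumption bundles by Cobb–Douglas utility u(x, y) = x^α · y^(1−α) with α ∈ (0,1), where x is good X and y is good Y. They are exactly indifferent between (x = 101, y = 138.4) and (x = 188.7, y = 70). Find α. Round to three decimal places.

Set the two utilities equal: 101^α·138.4^(1−α) = 188.7^α·70^(1−α).
Taking logs: α·ln 101 + (1−α)·ln 138.4 = α·ln 188.7 + (1−α)·ln 70, i.e. α·-0.625038 = (1−α)·-0.681653.
With A = -0.625038 and B = -0.681653: α·A = (1−α)·B, so α = B/(A+B) = -0.681653/-1.306691 ≈ 0.522.

α ≈ 0.522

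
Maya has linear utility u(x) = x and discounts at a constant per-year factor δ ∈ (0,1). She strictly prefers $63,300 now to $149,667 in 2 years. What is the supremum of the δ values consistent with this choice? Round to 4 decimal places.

δ < 0.6503

Under u(x) = x this choice says 63300 > δ^2·149667.
So δ^2 < 63300/149667 = 0.42294; taking the square root of both positive sides preserves the inequality.
δ < (63300/149667)^(1/2) ≈ 0.6503.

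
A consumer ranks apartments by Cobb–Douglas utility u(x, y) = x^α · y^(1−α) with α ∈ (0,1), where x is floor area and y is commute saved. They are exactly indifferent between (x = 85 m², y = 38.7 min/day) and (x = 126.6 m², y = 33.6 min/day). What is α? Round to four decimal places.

α ≈ 0.2618

The Cobb–Douglas utilities coincide, so 85^α·38.7^(1−α) = 126.6^α·33.6^(1−α).
Taking logs: α·ln 85 + (1−α)·ln 38.7 = α·ln 126.6 + (1−α)·ln 33.6, i.e. α·-0.3983813 = (1−α)·-0.1413135.
Thus α·(-0.5396948) = -0.1413135, so α = -0.1413135/-0.5396948 ≈ 0.2618.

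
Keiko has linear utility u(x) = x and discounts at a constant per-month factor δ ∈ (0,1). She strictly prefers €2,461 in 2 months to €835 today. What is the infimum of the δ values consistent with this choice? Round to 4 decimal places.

δ > 0.5825

The preference means 835 < δ^2·2461.
Hence δ^2 > 835/2461 = 0.33929, and x ↦ x^(1/2) is increasing on (0,∞).
δ > 0.33929^(1/2) = 0.5825.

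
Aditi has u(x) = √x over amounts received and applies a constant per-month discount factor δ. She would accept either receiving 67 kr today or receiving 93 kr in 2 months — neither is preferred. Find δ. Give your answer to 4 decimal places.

Indifference means u(67) = δ^2 · u(93), so δ^2 = u(67)/u(93).
Since u(x) = √x, δ^2 = √(67/93) = 0.84878.
Hence δ = (0.84878)^(1/2) = 0.921293.

δ ≈ 0.9213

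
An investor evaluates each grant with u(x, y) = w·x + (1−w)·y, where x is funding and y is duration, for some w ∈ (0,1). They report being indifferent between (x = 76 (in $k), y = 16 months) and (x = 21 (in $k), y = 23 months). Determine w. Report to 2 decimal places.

u(76,16) = u(21,23) means w·76 + (1−w)·16 = w·21 + (1−w)·23.
Collecting terms: w·55 = (1−w)·7.
So w/(1−w) = 7/55 = 0.1273, giving w = 7/(55+7) = 0.11.

w = 0.11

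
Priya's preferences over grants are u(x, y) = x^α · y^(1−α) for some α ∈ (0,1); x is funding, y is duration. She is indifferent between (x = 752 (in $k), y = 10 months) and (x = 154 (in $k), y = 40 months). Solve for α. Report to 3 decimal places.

α ≈ 0.466

Set the two utilities equal: 752^α·10^(1−α) = 154^α·40^(1−α).
Taking logs: α·ln 752 + (1−α)·ln 10 = α·ln 154 + (1−α)·ln 40, i.e. α·1.585784 = (1−α)·1.386294.
With A = 1.585784 and B = 1.386294: α·A = (1−α)·B, so α = B/(A+B) = 1.386294/2.972078 ≈ 0.466.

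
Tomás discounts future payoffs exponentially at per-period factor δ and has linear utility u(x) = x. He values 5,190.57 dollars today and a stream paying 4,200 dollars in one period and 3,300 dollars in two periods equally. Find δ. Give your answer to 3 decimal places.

Present value of the stream is 4200·δ + 3300·δ². Indifference gives 4200δ + 3300δ² = 5190.57.
Rearranged: 3300δ² + 4200δ − 5190.57 = 0.
δ = (−4200 + √(4200² + 4·3300·5190.57)) / (2·3300) = (−4200 + √86155524.00) / 6600 ≈ 0.770.

δ ≈ 0.770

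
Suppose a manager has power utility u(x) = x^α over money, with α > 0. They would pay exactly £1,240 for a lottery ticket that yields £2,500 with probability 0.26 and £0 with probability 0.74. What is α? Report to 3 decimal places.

α ≈ 1.921

EU(lottery) = 0.26·2500^α + 0.74·0 = 0.26·2500^α.
Indifference: 1240^α = 0.26·2500^α, so (1240/2500)^α = 0.26.
Taking logs: α·ln(1240/2500) = ln(0.26), so α = -1.347074 / -0.701179 ≈ 1.921.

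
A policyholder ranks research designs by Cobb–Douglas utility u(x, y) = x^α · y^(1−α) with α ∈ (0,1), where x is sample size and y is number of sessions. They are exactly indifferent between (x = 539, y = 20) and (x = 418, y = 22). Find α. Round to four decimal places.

The Cobb–Douglas utilities coincide, so 539^α·20^(1−α) = 418^α·22^(1−α).
Rearrange to (539/418)^α = (22/20)^(1−α) and take logs: α·0.2542341 = (1−α)·0.0953102.
So α/(1−α) = (0.0953102)/(0.2542341) = 0.3748915, and α = 0.3748915/1.3748915 ≈ 0.2727.

α ≈ 0.2727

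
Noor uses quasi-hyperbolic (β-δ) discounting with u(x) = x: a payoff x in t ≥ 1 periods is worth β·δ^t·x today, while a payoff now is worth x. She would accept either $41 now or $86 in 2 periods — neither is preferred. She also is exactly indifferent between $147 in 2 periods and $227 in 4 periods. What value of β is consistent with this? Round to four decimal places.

The second indifference involves only future payoffs, so β cancels: β·δ^2·147 = β·δ^4·227, giving δ^2 = 147/227 = 0.64758, so δ = 0.80472.
The first indifference: 41 = β·δ^2·86, so β = 41/(δ^2·86) = 41/(0.64758·86) ≈ 0.7362.

β ≈ 0.7362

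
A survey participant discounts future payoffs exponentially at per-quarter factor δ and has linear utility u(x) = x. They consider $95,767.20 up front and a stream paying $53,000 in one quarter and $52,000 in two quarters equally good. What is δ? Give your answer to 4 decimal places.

δ ≈ 0.9400

Equating present values: 95767.20 = 53000δ + 52000δ².
That is, 52000δ² + 53000δ − 95767.20 = 0, a quadratic in δ.
δ = (−53000 + √(53000² + 4·52000·95767.20)) / (2·52000) = (−53000 + √22728577600.00) / 104000 ≈ 0.9400.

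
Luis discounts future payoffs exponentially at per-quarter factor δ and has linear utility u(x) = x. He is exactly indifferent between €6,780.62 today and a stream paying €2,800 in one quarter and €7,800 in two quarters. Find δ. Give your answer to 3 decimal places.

δ ≈ 0.770

Equating present values: 6780.62 = 2800δ + 7800δ².
Rearranged: 7800δ² + 2800δ − 6780.62 = 0.
By the quadratic formula (taking the positive root), δ = (−2800 + √219395344.00) / 15600 ≈ 0.770.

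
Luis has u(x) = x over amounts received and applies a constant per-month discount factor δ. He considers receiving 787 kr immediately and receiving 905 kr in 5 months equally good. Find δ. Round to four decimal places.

Equating discounted utilities: u(787) = δ^5·u(905) ⇒ δ^5 = u(787)/u(905).
With u(x) = x: δ^5 = 787/905 = 0.86961.
Taking the 5th root: δ = 0.86961^(1/5) ≈ 0.9724.

δ ≈ 0.9724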